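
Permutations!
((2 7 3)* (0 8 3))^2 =((0 8 3 2 7))^2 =(0 3 7 8 2)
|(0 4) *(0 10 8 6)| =5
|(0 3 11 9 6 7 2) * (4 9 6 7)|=8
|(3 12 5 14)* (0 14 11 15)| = |(0 14 3 12 5 11 15)| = 7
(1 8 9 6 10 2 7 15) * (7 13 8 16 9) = (1 16 9 6 10 2 13 8 7 15) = [0, 16, 13, 3, 4, 5, 10, 15, 7, 6, 2, 11, 12, 8, 14, 1, 9]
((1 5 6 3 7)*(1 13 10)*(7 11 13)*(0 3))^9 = (0 3 11 13 10 1 5 6)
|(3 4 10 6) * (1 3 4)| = 6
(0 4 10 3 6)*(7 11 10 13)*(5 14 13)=(0 4 5 14 13 7 11 10 3 6)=[4, 1, 2, 6, 5, 14, 0, 11, 8, 9, 3, 10, 12, 7, 13]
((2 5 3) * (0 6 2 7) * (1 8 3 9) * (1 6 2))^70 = ((0 2 5 9 6 1 8 3 7))^70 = (0 3 1 9 2 7 8 6 5)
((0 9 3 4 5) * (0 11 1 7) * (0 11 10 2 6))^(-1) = ((0 9 3 4 5 10 2 6)(1 7 11))^(-1) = (0 6 2 10 5 4 3 9)(1 11 7)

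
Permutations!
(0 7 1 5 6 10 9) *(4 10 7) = [4, 5, 2, 3, 10, 6, 7, 1, 8, 0, 9] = (0 4 10 9)(1 5 6 7)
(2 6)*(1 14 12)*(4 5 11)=(1 14 12)(2 6)(4 5 11)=[0, 14, 6, 3, 5, 11, 2, 7, 8, 9, 10, 4, 1, 13, 12]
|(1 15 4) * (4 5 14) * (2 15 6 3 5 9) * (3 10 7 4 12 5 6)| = 6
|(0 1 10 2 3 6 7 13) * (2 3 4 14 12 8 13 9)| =13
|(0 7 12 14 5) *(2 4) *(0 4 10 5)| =|(0 7 12 14)(2 10 5 4)| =4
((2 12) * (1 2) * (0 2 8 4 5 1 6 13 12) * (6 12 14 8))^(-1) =(0 2)(1 5 4 8 14 13 6)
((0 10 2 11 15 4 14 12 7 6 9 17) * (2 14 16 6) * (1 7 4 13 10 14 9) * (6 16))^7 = (0 2)(1 9)(4 13)(6 10)(7 17)(11 14)(12 15)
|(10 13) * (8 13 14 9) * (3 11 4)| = |(3 11 4)(8 13 10 14 9)| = 15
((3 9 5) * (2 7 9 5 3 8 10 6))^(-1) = (2 6 10 8 5 3 9 7)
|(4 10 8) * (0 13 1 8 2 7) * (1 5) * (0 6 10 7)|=10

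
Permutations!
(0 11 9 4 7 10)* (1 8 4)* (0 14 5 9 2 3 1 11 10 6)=(0 10 14 5 9 11 2 3 1 8 4 7 6)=[10, 8, 3, 1, 7, 9, 0, 6, 4, 11, 14, 2, 12, 13, 5]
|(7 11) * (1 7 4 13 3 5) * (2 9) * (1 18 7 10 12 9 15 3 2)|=|(1 10 12 9)(2 15 3 5 18 7 11 4 13)|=36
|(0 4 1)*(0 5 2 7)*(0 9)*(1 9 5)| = 3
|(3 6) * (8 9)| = 2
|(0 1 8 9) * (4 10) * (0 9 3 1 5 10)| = 12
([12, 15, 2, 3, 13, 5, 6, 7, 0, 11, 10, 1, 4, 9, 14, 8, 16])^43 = [15, 9, 2, 3, 0, 5, 6, 7, 1, 4, 10, 13, 8, 12, 14, 11, 16]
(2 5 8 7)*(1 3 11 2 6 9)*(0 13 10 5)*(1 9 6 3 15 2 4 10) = (0 13 1 15 2)(3 11 4 10 5 8 7) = [13, 15, 0, 11, 10, 8, 6, 3, 7, 9, 5, 4, 12, 1, 14, 2]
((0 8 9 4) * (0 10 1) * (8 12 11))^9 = ((0 12 11 8 9 4 10 1))^9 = (0 12 11 8 9 4 10 1)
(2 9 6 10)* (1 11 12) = (1 11 12)(2 9 6 10) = [0, 11, 9, 3, 4, 5, 10, 7, 8, 6, 2, 12, 1]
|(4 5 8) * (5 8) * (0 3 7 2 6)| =10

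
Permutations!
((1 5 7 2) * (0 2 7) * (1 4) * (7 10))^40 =((0 2 4 1 5)(7 10))^40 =(10)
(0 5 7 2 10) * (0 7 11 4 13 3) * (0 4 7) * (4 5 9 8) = (0 9 8 4 13 3 5 11 7 2 10) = [9, 1, 10, 5, 13, 11, 6, 2, 4, 8, 0, 7, 12, 3]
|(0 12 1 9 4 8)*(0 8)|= 5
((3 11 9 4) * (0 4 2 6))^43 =(0 4 3 11 9 2 6)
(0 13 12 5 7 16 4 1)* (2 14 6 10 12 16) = (0 13 16 4 1)(2 14 6 10 12 5 7) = [13, 0, 14, 3, 1, 7, 10, 2, 8, 9, 12, 11, 5, 16, 6, 15, 4]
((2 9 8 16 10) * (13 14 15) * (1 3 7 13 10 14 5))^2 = (1 7 5 3 13)(2 8 14 10 9 16 15) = ((1 3 7 13 5)(2 9 8 16 14 15 10))^2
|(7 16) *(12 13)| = |(7 16)(12 13)| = 2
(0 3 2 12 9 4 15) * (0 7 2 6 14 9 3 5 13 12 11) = (0 5 13 12 3 6 14 9 4 15 7 2 11) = [5, 1, 11, 6, 15, 13, 14, 2, 8, 4, 10, 0, 3, 12, 9, 7]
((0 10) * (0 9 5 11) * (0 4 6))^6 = (0 6 4 11 5 9 10) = ((0 10 9 5 11 4 6))^6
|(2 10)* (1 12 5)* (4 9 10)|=|(1 12 5)(2 4 9 10)|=12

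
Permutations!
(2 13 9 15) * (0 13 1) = [13, 0, 1, 3, 4, 5, 6, 7, 8, 15, 10, 11, 12, 9, 14, 2] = (0 13 9 15 2 1)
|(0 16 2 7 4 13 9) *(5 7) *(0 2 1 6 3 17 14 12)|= |(0 16 1 6 3 17 14 12)(2 5 7 4 13 9)|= 24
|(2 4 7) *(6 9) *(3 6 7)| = |(2 4 3 6 9 7)| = 6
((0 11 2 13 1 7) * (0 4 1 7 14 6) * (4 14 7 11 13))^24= (0 7 2)(1 11 6)(4 13 14)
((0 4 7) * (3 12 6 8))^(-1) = ((0 4 7)(3 12 6 8))^(-1) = (0 7 4)(3 8 6 12)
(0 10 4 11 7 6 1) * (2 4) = (0 10 2 4 11 7 6 1) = [10, 0, 4, 3, 11, 5, 1, 6, 8, 9, 2, 7]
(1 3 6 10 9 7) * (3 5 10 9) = (1 5 10 3 6 9 7) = [0, 5, 2, 6, 4, 10, 9, 1, 8, 7, 3]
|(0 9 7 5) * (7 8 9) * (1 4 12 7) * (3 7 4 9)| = 14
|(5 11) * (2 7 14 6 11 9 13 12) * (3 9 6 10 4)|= 9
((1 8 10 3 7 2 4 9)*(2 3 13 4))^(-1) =((1 8 10 13 4 9)(3 7))^(-1) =(1 9 4 13 10 8)(3 7)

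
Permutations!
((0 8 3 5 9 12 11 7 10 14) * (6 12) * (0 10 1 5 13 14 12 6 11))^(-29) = ((0 8 3 13 14 10 12)(1 5 9 11 7))^(-29) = (0 12 10 14 13 3 8)(1 5 9 11 7)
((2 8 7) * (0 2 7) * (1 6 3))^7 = ((0 2 8)(1 6 3))^7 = (0 2 8)(1 6 3)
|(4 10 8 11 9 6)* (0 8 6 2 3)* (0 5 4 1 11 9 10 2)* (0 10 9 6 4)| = |(0 8 6 1 11 9 10 4 2 3 5)| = 11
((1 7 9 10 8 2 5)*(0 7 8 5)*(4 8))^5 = (0 1 7 4 9 8 10 2 5)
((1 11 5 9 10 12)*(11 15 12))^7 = (1 15 12)(5 11 10 9)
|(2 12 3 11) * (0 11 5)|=6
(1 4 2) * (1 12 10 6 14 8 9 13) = [0, 4, 12, 3, 2, 5, 14, 7, 9, 13, 6, 11, 10, 1, 8] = (1 4 2 12 10 6 14 8 9 13)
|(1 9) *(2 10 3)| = 6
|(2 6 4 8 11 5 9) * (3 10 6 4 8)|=|(2 4 3 10 6 8 11 5 9)|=9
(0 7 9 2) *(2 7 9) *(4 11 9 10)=(0 10 4 11 9 7 2)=[10, 1, 0, 3, 11, 5, 6, 2, 8, 7, 4, 9]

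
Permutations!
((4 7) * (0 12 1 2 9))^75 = (12)(4 7)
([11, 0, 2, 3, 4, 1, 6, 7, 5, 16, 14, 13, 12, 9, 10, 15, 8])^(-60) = (0 16)(1 9)(5 13)(8 11)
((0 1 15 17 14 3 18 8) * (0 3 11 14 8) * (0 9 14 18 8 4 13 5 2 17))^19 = (0 1 15)(2 5 13 4 17)(3 8)(9 18 11 14)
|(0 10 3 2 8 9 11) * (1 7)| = |(0 10 3 2 8 9 11)(1 7)| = 14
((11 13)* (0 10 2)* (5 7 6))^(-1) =(0 2 10)(5 6 7)(11 13)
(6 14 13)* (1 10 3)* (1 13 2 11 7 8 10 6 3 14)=(1 6)(2 11 7 8 10 14)(3 13)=[0, 6, 11, 13, 4, 5, 1, 8, 10, 9, 14, 7, 12, 3, 2]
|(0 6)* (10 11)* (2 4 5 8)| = |(0 6)(2 4 5 8)(10 11)| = 4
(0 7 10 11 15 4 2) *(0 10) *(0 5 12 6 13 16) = (0 7 5 12 6 13 16)(2 10 11 15 4) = [7, 1, 10, 3, 2, 12, 13, 5, 8, 9, 11, 15, 6, 16, 14, 4, 0]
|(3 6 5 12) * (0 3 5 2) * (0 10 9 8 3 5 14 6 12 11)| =24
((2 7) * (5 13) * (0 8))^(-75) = (0 8)(2 7)(5 13)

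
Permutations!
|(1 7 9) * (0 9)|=|(0 9 1 7)|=4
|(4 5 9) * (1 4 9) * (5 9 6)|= |(1 4 9 6 5)|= 5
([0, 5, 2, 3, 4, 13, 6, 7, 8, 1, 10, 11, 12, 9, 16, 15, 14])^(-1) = (1 9 13 5)(14 16)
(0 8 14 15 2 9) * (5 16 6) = (0 8 14 15 2 9)(5 16 6) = [8, 1, 9, 3, 4, 16, 5, 7, 14, 0, 10, 11, 12, 13, 15, 2, 6]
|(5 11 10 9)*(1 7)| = 4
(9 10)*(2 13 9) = (2 13 9 10) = [0, 1, 13, 3, 4, 5, 6, 7, 8, 10, 2, 11, 12, 9]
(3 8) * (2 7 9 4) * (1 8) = (1 8 3)(2 7 9 4) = [0, 8, 7, 1, 2, 5, 6, 9, 3, 4]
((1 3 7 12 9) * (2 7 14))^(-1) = ((1 3 14 2 7 12 9))^(-1) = (1 9 12 7 2 14 3)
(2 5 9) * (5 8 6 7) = (2 8 6 7 5 9) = [0, 1, 8, 3, 4, 9, 7, 5, 6, 2]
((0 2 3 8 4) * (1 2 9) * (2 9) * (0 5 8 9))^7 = ((0 2 3 9 1)(4 5 8))^7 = (0 3 1 2 9)(4 5 8)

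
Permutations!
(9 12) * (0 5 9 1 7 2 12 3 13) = [5, 7, 12, 13, 4, 9, 6, 2, 8, 3, 10, 11, 1, 0] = (0 5 9 3 13)(1 7 2 12)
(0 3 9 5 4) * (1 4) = (0 3 9 5 1 4) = [3, 4, 2, 9, 0, 1, 6, 7, 8, 5]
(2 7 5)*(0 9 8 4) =(0 9 8 4)(2 7 5) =[9, 1, 7, 3, 0, 2, 6, 5, 4, 8]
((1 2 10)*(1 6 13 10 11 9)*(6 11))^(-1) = (1 9 11 10 13 6 2)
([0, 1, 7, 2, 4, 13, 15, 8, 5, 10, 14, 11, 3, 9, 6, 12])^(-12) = (15)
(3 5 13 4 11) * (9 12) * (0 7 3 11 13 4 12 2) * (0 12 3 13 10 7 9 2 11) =(0 9 11)(2 12)(3 5 4 10 7 13) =[9, 1, 12, 5, 10, 4, 6, 13, 8, 11, 7, 0, 2, 3]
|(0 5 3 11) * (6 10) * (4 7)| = 4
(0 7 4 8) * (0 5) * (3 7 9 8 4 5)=(0 9 8 3 7 5)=[9, 1, 2, 7, 4, 0, 6, 5, 3, 8]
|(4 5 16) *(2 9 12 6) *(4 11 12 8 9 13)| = 8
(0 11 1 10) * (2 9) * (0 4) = (0 11 1 10 4)(2 9) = [11, 10, 9, 3, 0, 5, 6, 7, 8, 2, 4, 1]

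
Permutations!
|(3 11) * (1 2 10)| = 6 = |(1 2 10)(3 11)|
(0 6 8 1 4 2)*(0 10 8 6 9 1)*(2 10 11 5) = (0 9 1 4 10 8)(2 11 5) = [9, 4, 11, 3, 10, 2, 6, 7, 0, 1, 8, 5]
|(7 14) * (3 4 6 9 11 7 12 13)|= 9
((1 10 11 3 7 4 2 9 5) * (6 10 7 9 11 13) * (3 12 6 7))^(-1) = (1 5 9 3)(2 4 7 13 10 6 12 11)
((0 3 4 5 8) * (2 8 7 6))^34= ((0 3 4 5 7 6 2 8))^34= (0 4 7 2)(3 5 6 8)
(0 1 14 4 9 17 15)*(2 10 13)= [1, 14, 10, 3, 9, 5, 6, 7, 8, 17, 13, 11, 12, 2, 4, 0, 16, 15]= (0 1 14 4 9 17 15)(2 10 13)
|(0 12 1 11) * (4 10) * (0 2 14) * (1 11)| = 10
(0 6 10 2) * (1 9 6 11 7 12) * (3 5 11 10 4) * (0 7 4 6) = (0 10 2 7 12 1 9)(3 5 11 4) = [10, 9, 7, 5, 3, 11, 6, 12, 8, 0, 2, 4, 1]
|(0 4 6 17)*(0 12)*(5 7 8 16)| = 20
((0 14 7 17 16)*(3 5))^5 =((0 14 7 17 16)(3 5))^5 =(17)(3 5)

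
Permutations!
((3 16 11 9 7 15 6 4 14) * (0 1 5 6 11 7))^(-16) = (0 7 4)(1 15 14)(3 5 11)(6 9 16)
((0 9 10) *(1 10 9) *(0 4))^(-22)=(0 10)(1 4)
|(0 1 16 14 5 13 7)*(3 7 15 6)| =10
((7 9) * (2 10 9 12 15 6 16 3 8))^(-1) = ((2 10 9 7 12 15 6 16 3 8))^(-1) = (2 8 3 16 6 15 12 7 9 10)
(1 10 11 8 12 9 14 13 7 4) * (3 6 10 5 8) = (1 5 8 12 9 14 13 7 4)(3 6 10 11) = [0, 5, 2, 6, 1, 8, 10, 4, 12, 14, 11, 3, 9, 7, 13]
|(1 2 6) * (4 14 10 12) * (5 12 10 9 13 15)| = 21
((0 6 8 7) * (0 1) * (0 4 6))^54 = ((1 4 6 8 7))^54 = (1 7 8 6 4)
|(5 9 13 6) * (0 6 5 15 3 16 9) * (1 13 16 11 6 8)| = 20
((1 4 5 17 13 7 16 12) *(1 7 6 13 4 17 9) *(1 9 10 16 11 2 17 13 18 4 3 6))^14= (2 3 18 5 16 7)(4 10 12 11 17 6)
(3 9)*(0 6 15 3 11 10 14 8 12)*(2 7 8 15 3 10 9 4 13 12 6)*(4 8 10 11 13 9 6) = (0 2 7 10 14 15 11 6 3 8 4 9 13 12) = [2, 1, 7, 8, 9, 5, 3, 10, 4, 13, 14, 6, 0, 12, 15, 11]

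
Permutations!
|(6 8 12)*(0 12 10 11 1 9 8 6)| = |(0 12)(1 9 8 10 11)| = 10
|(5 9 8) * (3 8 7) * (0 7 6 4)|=|(0 7 3 8 5 9 6 4)|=8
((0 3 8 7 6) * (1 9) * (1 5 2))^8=(9)(0 7 3 6 8)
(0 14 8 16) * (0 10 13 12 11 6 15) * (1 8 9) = (0 14 9 1 8 16 10 13 12 11 6 15) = [14, 8, 2, 3, 4, 5, 15, 7, 16, 1, 13, 6, 11, 12, 9, 0, 10]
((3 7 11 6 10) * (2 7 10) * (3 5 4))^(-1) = (2 6 11 7)(3 4 5 10)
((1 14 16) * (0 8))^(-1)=(0 8)(1 16 14)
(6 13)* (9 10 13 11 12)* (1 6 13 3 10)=(13)(1 6 11 12 9)(3 10)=[0, 6, 2, 10, 4, 5, 11, 7, 8, 1, 3, 12, 9, 13]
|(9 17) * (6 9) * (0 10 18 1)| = 12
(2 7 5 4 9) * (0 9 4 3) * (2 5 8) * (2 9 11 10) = [11, 1, 7, 0, 4, 3, 6, 8, 9, 5, 2, 10] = (0 11 10 2 7 8 9 5 3)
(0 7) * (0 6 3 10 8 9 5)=(0 7 6 3 10 8 9 5)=[7, 1, 2, 10, 4, 0, 3, 6, 9, 5, 8]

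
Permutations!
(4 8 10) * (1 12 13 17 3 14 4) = (1 12 13 17 3 14 4 8 10) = [0, 12, 2, 14, 8, 5, 6, 7, 10, 9, 1, 11, 13, 17, 4, 15, 16, 3]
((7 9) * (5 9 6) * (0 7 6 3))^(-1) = ((0 7 3)(5 9 6))^(-1) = (0 3 7)(5 6 9)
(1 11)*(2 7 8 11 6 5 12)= (1 6 5 12 2 7 8 11)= [0, 6, 7, 3, 4, 12, 5, 8, 11, 9, 10, 1, 2]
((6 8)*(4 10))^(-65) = ((4 10)(6 8))^(-65) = (4 10)(6 8)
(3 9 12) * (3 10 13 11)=(3 9 12 10 13 11)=[0, 1, 2, 9, 4, 5, 6, 7, 8, 12, 13, 3, 10, 11]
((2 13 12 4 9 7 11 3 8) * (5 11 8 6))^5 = (2 7 4 13 8 9 12)(3 6 5 11)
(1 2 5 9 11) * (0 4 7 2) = (0 4 7 2 5 9 11 1) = [4, 0, 5, 3, 7, 9, 6, 2, 8, 11, 10, 1]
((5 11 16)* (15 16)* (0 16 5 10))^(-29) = ((0 16 10)(5 11 15))^(-29) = (0 16 10)(5 11 15)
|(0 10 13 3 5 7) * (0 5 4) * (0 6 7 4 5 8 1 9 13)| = 18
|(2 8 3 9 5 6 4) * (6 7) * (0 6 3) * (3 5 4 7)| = |(0 6 7 5 3 9 4 2 8)| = 9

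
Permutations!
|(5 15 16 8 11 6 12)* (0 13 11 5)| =|(0 13 11 6 12)(5 15 16 8)| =20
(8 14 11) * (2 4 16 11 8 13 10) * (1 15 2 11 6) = [0, 15, 4, 3, 16, 5, 1, 7, 14, 9, 11, 13, 12, 10, 8, 2, 6] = (1 15 2 4 16 6)(8 14)(10 11 13)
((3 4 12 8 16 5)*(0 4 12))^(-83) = (0 4)(3 8 5 12 16)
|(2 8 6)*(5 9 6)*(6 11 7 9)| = |(2 8 5 6)(7 9 11)| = 12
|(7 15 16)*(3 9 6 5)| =|(3 9 6 5)(7 15 16)| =12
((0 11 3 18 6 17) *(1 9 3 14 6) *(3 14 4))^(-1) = ((0 11 4 3 18 1 9 14 6 17))^(-1) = (0 17 6 14 9 1 18 3 4 11)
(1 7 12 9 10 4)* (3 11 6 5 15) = (1 7 12 9 10 4)(3 11 6 5 15) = [0, 7, 2, 11, 1, 15, 5, 12, 8, 10, 4, 6, 9, 13, 14, 3]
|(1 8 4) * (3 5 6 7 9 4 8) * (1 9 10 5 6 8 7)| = |(1 3 6)(4 9)(5 8 7 10)| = 12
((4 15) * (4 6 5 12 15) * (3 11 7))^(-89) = (3 11 7)(5 6 15 12)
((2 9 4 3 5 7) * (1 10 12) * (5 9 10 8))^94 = (1 7 12 5 10 8 2)(3 9 4)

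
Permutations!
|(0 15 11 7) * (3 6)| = |(0 15 11 7)(3 6)| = 4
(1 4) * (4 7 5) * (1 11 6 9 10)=[0, 7, 2, 3, 11, 4, 9, 5, 8, 10, 1, 6]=(1 7 5 4 11 6 9 10)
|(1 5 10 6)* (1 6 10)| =|(10)(1 5)| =2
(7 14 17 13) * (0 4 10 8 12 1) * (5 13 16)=(0 4 10 8 12 1)(5 13 7 14 17 16)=[4, 0, 2, 3, 10, 13, 6, 14, 12, 9, 8, 11, 1, 7, 17, 15, 5, 16]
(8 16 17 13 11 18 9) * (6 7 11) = (6 7 11 18 9 8 16 17 13) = [0, 1, 2, 3, 4, 5, 7, 11, 16, 8, 10, 18, 12, 6, 14, 15, 17, 13, 9]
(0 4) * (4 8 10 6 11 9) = [8, 1, 2, 3, 0, 5, 11, 7, 10, 4, 6, 9] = (0 8 10 6 11 9 4)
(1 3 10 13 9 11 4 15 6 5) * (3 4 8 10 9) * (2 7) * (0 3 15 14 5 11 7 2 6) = (0 3 9 7 6 11 8 10 13 15)(1 4 14 5) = [3, 4, 2, 9, 14, 1, 11, 6, 10, 7, 13, 8, 12, 15, 5, 0]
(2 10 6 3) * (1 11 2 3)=(1 11 2 10 6)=[0, 11, 10, 3, 4, 5, 1, 7, 8, 9, 6, 2]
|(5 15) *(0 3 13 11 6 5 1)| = 8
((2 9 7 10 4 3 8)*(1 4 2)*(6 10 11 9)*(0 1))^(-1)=((0 1 4 3 8)(2 6 10)(7 11 9))^(-1)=(0 8 3 4 1)(2 10 6)(7 9 11)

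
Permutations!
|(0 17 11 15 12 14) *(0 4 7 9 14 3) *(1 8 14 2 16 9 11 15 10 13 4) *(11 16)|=|(0 17 15 12 3)(1 8 14)(2 11 10 13 4 7 16 9)|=120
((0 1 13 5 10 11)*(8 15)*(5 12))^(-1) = (0 11 10 5 12 13 1)(8 15)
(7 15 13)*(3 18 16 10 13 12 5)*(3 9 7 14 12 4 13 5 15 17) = (3 18 16 10 5 9 7 17)(4 13 14 12 15) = [0, 1, 2, 18, 13, 9, 6, 17, 8, 7, 5, 11, 15, 14, 12, 4, 10, 3, 16]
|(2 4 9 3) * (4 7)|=5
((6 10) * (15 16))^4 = (16)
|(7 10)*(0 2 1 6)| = 4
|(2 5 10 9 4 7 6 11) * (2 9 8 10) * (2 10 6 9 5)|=|(4 7 9)(5 10 8 6 11)|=15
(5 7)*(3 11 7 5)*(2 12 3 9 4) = (2 12 3 11 7 9 4) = [0, 1, 12, 11, 2, 5, 6, 9, 8, 4, 10, 7, 3]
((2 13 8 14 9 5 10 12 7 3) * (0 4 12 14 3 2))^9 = (0 4 12 7 2 13 8 3)(5 10 14 9)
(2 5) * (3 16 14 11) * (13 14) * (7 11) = (2 5)(3 16 13 14 7 11) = [0, 1, 5, 16, 4, 2, 6, 11, 8, 9, 10, 3, 12, 14, 7, 15, 13]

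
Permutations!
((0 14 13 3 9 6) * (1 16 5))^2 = (0 13 9)(1 5 16)(3 6 14)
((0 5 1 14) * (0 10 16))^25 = (0 5 1 14 10 16)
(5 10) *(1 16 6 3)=(1 16 6 3)(5 10)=[0, 16, 2, 1, 4, 10, 3, 7, 8, 9, 5, 11, 12, 13, 14, 15, 6]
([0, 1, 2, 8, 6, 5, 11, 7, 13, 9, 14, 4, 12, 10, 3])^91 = [0, 1, 2, 8, 6, 5, 11, 7, 13, 9, 14, 4, 12, 10, 3]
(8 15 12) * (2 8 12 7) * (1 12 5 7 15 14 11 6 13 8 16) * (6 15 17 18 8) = [0, 12, 16, 3, 4, 7, 13, 2, 14, 9, 10, 15, 5, 6, 11, 17, 1, 18, 8] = (1 12 5 7 2 16)(6 13)(8 14 11 15 17 18)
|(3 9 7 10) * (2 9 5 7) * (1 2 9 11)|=12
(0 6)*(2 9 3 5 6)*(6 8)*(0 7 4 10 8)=(0 2 9 3 5)(4 10 8 6 7)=[2, 1, 9, 5, 10, 0, 7, 4, 6, 3, 8]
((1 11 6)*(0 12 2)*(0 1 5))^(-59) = ((0 12 2 1 11 6 5))^(-59) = (0 11 12 6 2 5 1)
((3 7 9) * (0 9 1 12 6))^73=(0 7 6 3 12 9 1)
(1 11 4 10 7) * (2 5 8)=[0, 11, 5, 3, 10, 8, 6, 1, 2, 9, 7, 4]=(1 11 4 10 7)(2 5 8)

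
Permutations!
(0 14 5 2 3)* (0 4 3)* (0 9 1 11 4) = (0 14 5 2 9 1 11 4 3) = [14, 11, 9, 0, 3, 2, 6, 7, 8, 1, 10, 4, 12, 13, 5]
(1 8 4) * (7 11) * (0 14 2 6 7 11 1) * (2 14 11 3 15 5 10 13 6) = [11, 8, 2, 15, 0, 10, 7, 1, 4, 9, 13, 3, 12, 6, 14, 5] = (0 11 3 15 5 10 13 6 7 1 8 4)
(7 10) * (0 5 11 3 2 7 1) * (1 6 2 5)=(0 1)(2 7 10 6)(3 5 11)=[1, 0, 7, 5, 4, 11, 2, 10, 8, 9, 6, 3]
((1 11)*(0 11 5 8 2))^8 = (0 1 8)(2 11 5)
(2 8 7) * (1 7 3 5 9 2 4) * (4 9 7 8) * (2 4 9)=[0, 8, 9, 5, 1, 7, 6, 2, 3, 4]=(1 8 3 5 7 2 9 4)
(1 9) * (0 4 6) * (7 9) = [4, 7, 2, 3, 6, 5, 0, 9, 8, 1] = (0 4 6)(1 7 9)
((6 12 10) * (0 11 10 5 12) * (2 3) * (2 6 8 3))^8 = ((0 11 10 8 3 6)(5 12))^8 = (12)(0 10 3)(6 11 8)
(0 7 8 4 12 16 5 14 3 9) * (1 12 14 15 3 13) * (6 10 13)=(0 7 8 4 14 6 10 13 1 12 16 5 15 3 9)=[7, 12, 2, 9, 14, 15, 10, 8, 4, 0, 13, 11, 16, 1, 6, 3, 5]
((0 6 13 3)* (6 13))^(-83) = ((0 13 3))^(-83) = (0 13 3)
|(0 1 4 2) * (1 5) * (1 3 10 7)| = 8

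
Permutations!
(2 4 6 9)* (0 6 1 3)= (0 6 9 2 4 1 3)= [6, 3, 4, 0, 1, 5, 9, 7, 8, 2]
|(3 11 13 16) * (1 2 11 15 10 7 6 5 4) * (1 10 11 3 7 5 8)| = 30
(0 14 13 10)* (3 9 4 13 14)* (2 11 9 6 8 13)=[3, 1, 11, 6, 2, 5, 8, 7, 13, 4, 0, 9, 12, 10, 14]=(14)(0 3 6 8 13 10)(2 11 9 4)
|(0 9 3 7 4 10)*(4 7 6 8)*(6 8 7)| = 6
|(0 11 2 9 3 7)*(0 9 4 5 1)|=6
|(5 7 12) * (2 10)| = 6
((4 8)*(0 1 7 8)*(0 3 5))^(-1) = (0 5 3 4 8 7 1)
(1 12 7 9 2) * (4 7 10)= (1 12 10 4 7 9 2)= [0, 12, 1, 3, 7, 5, 6, 9, 8, 2, 4, 11, 10]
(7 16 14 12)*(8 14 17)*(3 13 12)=[0, 1, 2, 13, 4, 5, 6, 16, 14, 9, 10, 11, 7, 12, 3, 15, 17, 8]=(3 13 12 7 16 17 8 14)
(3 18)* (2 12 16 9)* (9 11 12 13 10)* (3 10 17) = [0, 1, 13, 18, 4, 5, 6, 7, 8, 2, 9, 12, 16, 17, 14, 15, 11, 3, 10] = (2 13 17 3 18 10 9)(11 12 16)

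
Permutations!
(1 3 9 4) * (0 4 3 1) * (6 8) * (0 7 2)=(0 4 7 2)(3 9)(6 8)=[4, 1, 0, 9, 7, 5, 8, 2, 6, 3]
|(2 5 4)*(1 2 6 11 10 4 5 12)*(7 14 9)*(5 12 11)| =24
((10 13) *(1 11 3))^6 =(13)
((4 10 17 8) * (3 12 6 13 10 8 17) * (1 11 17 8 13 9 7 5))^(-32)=(1 3 11 12 17 6 8 9 4 7 13 5 10)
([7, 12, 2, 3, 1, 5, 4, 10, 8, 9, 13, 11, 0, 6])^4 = [6, 10, 2, 3, 7, 5, 0, 4, 8, 9, 1, 11, 13, 12]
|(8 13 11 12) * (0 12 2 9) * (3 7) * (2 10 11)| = 6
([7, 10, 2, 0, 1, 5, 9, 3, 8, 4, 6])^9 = (1 4 9 6 10)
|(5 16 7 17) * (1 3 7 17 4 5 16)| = 10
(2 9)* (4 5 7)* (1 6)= (1 6)(2 9)(4 5 7)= [0, 6, 9, 3, 5, 7, 1, 4, 8, 2]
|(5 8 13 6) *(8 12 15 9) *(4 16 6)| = |(4 16 6 5 12 15 9 8 13)| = 9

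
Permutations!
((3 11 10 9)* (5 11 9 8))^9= ((3 9)(5 11 10 8))^9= (3 9)(5 11 10 8)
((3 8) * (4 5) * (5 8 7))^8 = (3 4 7 8 5)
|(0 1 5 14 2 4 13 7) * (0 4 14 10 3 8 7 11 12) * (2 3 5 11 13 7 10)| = 12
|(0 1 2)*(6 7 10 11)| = |(0 1 2)(6 7 10 11)| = 12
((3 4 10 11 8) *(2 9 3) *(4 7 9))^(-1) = (2 8 11 10 4)(3 9 7)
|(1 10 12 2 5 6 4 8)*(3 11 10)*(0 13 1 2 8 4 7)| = |(0 13 1 3 11 10 12 8 2 5 6 7)| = 12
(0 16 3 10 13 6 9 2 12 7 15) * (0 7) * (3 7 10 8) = (0 16 7 15 10 13 6 9 2 12)(3 8) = [16, 1, 12, 8, 4, 5, 9, 15, 3, 2, 13, 11, 0, 6, 14, 10, 7]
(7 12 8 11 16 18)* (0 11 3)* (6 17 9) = (0 11 16 18 7 12 8 3)(6 17 9) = [11, 1, 2, 0, 4, 5, 17, 12, 3, 6, 10, 16, 8, 13, 14, 15, 18, 9, 7]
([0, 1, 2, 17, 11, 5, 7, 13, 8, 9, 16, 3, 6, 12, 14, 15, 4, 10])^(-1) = (3 11 4 16 10 17)(6 12 13 7)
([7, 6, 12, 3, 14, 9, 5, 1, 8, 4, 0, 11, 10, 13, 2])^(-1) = (0 10 12 2 14 4 9 5 6 1 7)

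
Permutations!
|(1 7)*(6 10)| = |(1 7)(6 10)| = 2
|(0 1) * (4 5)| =|(0 1)(4 5)| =2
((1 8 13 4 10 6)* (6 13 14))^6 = ((1 8 14 6)(4 10 13))^6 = (1 14)(6 8)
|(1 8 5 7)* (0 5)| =|(0 5 7 1 8)| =5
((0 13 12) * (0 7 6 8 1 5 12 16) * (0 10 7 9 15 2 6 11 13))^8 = ((1 5 12 9 15 2 6 8)(7 11 13 16 10))^8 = (7 16 11 10 13)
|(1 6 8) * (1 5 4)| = |(1 6 8 5 4)| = 5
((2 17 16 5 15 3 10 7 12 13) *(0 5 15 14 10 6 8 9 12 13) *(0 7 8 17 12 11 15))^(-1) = ((0 5 14 10 8 9 11 15 3 6 17 16)(2 12 7 13))^(-1) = (0 16 17 6 3 15 11 9 8 10 14 5)(2 13 7 12)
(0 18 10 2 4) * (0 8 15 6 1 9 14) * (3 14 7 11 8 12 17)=(0 18 10 2 4 12 17 3 14)(1 9 7 11 8 15 6)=[18, 9, 4, 14, 12, 5, 1, 11, 15, 7, 2, 8, 17, 13, 0, 6, 16, 3, 10]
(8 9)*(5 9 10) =(5 9 8 10) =[0, 1, 2, 3, 4, 9, 6, 7, 10, 8, 5]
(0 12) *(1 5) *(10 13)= (0 12)(1 5)(10 13)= [12, 5, 2, 3, 4, 1, 6, 7, 8, 9, 13, 11, 0, 10]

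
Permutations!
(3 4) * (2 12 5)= (2 12 5)(3 4)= [0, 1, 12, 4, 3, 2, 6, 7, 8, 9, 10, 11, 5]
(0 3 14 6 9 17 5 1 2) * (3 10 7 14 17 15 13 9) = (0 10 7 14 6 3 17 5 1 2)(9 15 13) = [10, 2, 0, 17, 4, 1, 3, 14, 8, 15, 7, 11, 12, 9, 6, 13, 16, 5]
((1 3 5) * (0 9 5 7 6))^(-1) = ((0 9 5 1 3 7 6))^(-1) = (0 6 7 3 1 5 9)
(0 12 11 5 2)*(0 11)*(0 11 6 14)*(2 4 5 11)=(0 12 2 6 14)(4 5)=[12, 1, 6, 3, 5, 4, 14, 7, 8, 9, 10, 11, 2, 13, 0]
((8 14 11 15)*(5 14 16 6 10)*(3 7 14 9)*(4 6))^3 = (3 11 16 10)(4 5 7 15)(6 9 14 8)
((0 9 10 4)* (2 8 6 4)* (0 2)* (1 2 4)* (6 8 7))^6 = ((0 9 10)(1 2 7 6))^6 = (10)(1 7)(2 6)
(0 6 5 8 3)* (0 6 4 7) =(0 4 7)(3 6 5 8) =[4, 1, 2, 6, 7, 8, 5, 0, 3]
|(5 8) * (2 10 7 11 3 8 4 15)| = 9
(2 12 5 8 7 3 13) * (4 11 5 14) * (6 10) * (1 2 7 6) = (1 2 12 14 4 11 5 8 6 10)(3 13 7) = [0, 2, 12, 13, 11, 8, 10, 3, 6, 9, 1, 5, 14, 7, 4]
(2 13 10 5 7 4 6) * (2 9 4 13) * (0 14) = (0 14)(4 6 9)(5 7 13 10) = [14, 1, 2, 3, 6, 7, 9, 13, 8, 4, 5, 11, 12, 10, 0]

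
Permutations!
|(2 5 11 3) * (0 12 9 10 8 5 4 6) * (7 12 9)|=|(0 9 10 8 5 11 3 2 4 6)(7 12)|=10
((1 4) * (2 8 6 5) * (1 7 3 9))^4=(1 9 3 7 4)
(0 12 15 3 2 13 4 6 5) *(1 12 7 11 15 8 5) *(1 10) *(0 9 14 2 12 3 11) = (0 7)(1 3 12 8 5 9 14 2 13 4 6 10)(11 15) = [7, 3, 13, 12, 6, 9, 10, 0, 5, 14, 1, 15, 8, 4, 2, 11]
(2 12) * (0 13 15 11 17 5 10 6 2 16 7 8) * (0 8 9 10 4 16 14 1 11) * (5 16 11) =(0 13 15)(1 5 4 11 17 16 7 9 10 6 2 12 14) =[13, 5, 12, 3, 11, 4, 2, 9, 8, 10, 6, 17, 14, 15, 1, 0, 7, 16]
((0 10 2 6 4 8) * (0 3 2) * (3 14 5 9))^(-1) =((0 10)(2 6 4 8 14 5 9 3))^(-1) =(0 10)(2 3 9 5 14 8 4 6)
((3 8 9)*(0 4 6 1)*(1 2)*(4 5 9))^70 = (0 2 4 3 5 1 6 8 9)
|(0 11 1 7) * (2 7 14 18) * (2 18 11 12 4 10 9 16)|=|(18)(0 12 4 10 9 16 2 7)(1 14 11)|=24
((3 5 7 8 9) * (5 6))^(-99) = (3 7)(5 9)(6 8)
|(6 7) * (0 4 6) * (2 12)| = |(0 4 6 7)(2 12)| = 4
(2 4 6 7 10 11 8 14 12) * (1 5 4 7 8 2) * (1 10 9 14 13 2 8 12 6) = (1 5 4)(2 7 9 14 6 12 10 11 8 13) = [0, 5, 7, 3, 1, 4, 12, 9, 13, 14, 11, 8, 10, 2, 6]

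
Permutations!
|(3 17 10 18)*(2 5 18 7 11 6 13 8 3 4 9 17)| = 13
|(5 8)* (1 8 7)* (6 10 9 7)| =7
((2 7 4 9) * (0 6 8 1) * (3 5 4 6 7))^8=(0 8 7 1 6)(2 4 3 9 5)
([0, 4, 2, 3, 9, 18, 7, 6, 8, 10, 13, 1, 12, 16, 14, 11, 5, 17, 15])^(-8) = [0, 9, 2, 3, 10, 15, 6, 7, 8, 13, 16, 4, 12, 5, 14, 1, 18, 17, 11]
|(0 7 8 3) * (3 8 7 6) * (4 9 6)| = |(0 4 9 6 3)| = 5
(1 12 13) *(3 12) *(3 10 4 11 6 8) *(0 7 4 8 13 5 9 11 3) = [7, 10, 2, 12, 3, 9, 13, 4, 0, 11, 8, 6, 5, 1] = (0 7 4 3 12 5 9 11 6 13 1 10 8)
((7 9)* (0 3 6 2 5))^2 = ((0 3 6 2 5)(7 9))^2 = (9)(0 6 5 3 2)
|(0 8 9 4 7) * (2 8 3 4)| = |(0 3 4 7)(2 8 9)| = 12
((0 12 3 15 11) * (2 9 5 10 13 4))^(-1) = (0 11 15 3 12)(2 4 13 10 5 9)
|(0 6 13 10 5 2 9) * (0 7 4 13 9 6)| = 8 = |(2 6 9 7 4 13 10 5)|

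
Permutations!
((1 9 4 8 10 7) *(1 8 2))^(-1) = (1 2 4 9)(7 10 8)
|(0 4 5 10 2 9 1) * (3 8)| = 14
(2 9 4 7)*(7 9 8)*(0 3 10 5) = (0 3 10 5)(2 8 7)(4 9) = [3, 1, 8, 10, 9, 0, 6, 2, 7, 4, 5]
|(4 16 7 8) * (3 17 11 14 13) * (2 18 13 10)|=8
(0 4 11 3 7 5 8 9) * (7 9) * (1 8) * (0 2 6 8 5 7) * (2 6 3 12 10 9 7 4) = (0 2 3 7 4 11 12 10 9 6 8)(1 5) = [2, 5, 3, 7, 11, 1, 8, 4, 0, 6, 9, 12, 10]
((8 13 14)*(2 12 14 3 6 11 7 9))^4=(2 13 7 14 6)(3 9 8 11 12)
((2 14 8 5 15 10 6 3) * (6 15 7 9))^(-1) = (2 3 6 9 7 5 8 14)(10 15)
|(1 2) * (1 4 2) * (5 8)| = |(2 4)(5 8)| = 2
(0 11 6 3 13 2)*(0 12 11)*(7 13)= (2 12 11 6 3 7 13)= [0, 1, 12, 7, 4, 5, 3, 13, 8, 9, 10, 6, 11, 2]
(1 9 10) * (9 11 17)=(1 11 17 9 10)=[0, 11, 2, 3, 4, 5, 6, 7, 8, 10, 1, 17, 12, 13, 14, 15, 16, 9]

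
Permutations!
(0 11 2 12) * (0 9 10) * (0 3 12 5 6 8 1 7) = (0 11 2 5 6 8 1 7)(3 12 9 10) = [11, 7, 5, 12, 4, 6, 8, 0, 1, 10, 3, 2, 9]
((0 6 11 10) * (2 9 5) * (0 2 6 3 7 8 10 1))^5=((0 3 7 8 10 2 9 5 6 11 1))^5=(0 2 1 10 11 8 6 7 5 3 9)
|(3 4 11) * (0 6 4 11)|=6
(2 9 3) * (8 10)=(2 9 3)(8 10)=[0, 1, 9, 2, 4, 5, 6, 7, 10, 3, 8]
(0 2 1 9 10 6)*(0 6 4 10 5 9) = [2, 0, 1, 3, 10, 9, 6, 7, 8, 5, 4] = (0 2 1)(4 10)(5 9)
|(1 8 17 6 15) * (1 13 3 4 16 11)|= 10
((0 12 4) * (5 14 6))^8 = (0 4 12)(5 6 14)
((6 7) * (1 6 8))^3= (1 8 7 6)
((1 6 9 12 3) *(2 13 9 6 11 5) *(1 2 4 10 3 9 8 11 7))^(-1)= ((1 7)(2 13 8 11 5 4 10 3)(9 12))^(-1)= (1 7)(2 3 10 4 5 11 8 13)(9 12)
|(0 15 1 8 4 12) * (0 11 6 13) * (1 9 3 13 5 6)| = |(0 15 9 3 13)(1 8 4 12 11)(5 6)| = 10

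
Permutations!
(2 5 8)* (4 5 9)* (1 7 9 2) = (1 7 9 4 5 8) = [0, 7, 2, 3, 5, 8, 6, 9, 1, 4]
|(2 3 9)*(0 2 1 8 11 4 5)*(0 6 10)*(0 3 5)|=|(0 2 5 6 10 3 9 1 8 11 4)|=11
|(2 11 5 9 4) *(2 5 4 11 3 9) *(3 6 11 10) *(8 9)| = |(2 6 11 4 5)(3 8 9 10)| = 20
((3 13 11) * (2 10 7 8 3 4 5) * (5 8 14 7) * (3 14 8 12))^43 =(2 10 5)(3 4 13 12 11)(7 8 14)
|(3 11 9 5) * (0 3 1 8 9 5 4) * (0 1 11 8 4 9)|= |(0 3 8)(1 4)(5 11)|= 6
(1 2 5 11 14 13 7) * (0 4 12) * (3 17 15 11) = [4, 2, 5, 17, 12, 3, 6, 1, 8, 9, 10, 14, 0, 7, 13, 11, 16, 15] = (0 4 12)(1 2 5 3 17 15 11 14 13 7)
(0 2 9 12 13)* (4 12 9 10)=[2, 1, 10, 3, 12, 5, 6, 7, 8, 9, 4, 11, 13, 0]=(0 2 10 4 12 13)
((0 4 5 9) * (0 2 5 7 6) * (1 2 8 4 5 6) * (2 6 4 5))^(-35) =(0 2 4 7 1 6)(5 9 8)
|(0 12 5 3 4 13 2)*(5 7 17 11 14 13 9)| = 8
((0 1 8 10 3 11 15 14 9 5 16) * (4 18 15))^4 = (0 3 15 16 10 18 5 8 4 9 1 11 14)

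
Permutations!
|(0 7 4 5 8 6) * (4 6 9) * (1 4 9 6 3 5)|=6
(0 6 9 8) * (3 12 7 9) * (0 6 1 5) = (0 1 5)(3 12 7 9 8 6) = [1, 5, 2, 12, 4, 0, 3, 9, 6, 8, 10, 11, 7]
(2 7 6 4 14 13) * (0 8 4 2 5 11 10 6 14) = [8, 1, 7, 3, 0, 11, 2, 14, 4, 9, 6, 10, 12, 5, 13] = (0 8 4)(2 7 14 13 5 11 10 6)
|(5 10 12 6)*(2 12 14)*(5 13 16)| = 8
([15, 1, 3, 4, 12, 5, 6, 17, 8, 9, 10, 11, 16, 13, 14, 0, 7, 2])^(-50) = (2 17 7 16 12 4 3)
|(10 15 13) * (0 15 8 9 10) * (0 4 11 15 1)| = 12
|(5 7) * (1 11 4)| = 6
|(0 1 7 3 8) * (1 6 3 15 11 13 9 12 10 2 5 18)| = |(0 6 3 8)(1 7 15 11 13 9 12 10 2 5 18)| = 44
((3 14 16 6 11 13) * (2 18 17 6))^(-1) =(2 16 14 3 13 11 6 17 18)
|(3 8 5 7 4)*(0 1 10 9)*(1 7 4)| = 20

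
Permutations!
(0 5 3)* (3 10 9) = (0 5 10 9 3) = [5, 1, 2, 0, 4, 10, 6, 7, 8, 3, 9]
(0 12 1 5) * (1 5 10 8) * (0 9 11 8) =(0 12 5 9 11 8 1 10) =[12, 10, 2, 3, 4, 9, 6, 7, 1, 11, 0, 8, 5]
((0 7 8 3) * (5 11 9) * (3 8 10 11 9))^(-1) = (0 3 11 10 7)(5 9)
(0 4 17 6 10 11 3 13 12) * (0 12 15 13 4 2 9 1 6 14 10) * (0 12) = [2, 6, 9, 4, 17, 5, 12, 7, 8, 1, 11, 3, 0, 15, 10, 13, 16, 14] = (0 2 9 1 6 12)(3 4 17 14 10 11)(13 15)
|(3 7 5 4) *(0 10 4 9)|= 7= |(0 10 4 3 7 5 9)|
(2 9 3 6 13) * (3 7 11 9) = (2 3 6 13)(7 11 9) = [0, 1, 3, 6, 4, 5, 13, 11, 8, 7, 10, 9, 12, 2]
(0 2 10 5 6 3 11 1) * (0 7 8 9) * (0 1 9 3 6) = [2, 7, 10, 11, 4, 0, 6, 8, 3, 1, 5, 9] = (0 2 10 5)(1 7 8 3 11 9)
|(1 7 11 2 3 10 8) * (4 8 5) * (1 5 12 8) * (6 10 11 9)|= 9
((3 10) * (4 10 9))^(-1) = ((3 9 4 10))^(-1) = (3 10 4 9)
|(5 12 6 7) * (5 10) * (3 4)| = 10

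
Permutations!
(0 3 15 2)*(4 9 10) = (0 3 15 2)(4 9 10) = [3, 1, 0, 15, 9, 5, 6, 7, 8, 10, 4, 11, 12, 13, 14, 2]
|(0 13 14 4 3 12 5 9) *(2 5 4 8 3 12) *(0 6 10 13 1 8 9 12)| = 40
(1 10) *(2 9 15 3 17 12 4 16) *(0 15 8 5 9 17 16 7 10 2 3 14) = (0 15 14)(1 2 17 12 4 7 10)(3 16)(5 9 8) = [15, 2, 17, 16, 7, 9, 6, 10, 5, 8, 1, 11, 4, 13, 0, 14, 3, 12]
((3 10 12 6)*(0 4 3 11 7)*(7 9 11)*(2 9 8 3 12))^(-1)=((0 4 12 6 7)(2 9 11 8 3 10))^(-1)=(0 7 6 12 4)(2 10 3 8 11 9)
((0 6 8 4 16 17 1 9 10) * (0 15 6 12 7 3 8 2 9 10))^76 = ((0 12 7 3 8 4 16 17 1 10 15 6 2 9))^76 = (0 16 2 8 15 7 1)(3 10 12 17 9 4 6)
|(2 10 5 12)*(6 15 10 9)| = |(2 9 6 15 10 5 12)| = 7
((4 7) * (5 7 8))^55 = (4 7 5 8)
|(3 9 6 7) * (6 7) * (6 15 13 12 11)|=15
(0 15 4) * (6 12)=[15, 1, 2, 3, 0, 5, 12, 7, 8, 9, 10, 11, 6, 13, 14, 4]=(0 15 4)(6 12)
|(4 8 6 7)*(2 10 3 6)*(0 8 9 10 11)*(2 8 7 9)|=|(0 7 4 2 11)(3 6 9 10)|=20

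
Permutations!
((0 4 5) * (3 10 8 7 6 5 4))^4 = (0 7 3 6 10 5 8)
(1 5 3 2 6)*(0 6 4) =[6, 5, 4, 2, 0, 3, 1] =(0 6 1 5 3 2 4)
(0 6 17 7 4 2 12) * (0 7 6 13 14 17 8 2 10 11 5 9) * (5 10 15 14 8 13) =(0 5 9)(2 12 7 4 15 14 17 6 13 8)(10 11) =[5, 1, 12, 3, 15, 9, 13, 4, 2, 0, 11, 10, 7, 8, 17, 14, 16, 6]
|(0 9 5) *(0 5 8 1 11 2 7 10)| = 8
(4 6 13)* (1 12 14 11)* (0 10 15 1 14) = (0 10 15 1 12)(4 6 13)(11 14) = [10, 12, 2, 3, 6, 5, 13, 7, 8, 9, 15, 14, 0, 4, 11, 1]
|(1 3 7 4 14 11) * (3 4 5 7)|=4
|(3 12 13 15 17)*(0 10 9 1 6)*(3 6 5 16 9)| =8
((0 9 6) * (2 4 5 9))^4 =((0 2 4 5 9 6))^4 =(0 9 4)(2 6 5)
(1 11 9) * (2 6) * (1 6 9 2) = (1 11 2 9 6) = [0, 11, 9, 3, 4, 5, 1, 7, 8, 6, 10, 2]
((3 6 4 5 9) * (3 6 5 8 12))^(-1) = (3 12 8 4 6 9 5)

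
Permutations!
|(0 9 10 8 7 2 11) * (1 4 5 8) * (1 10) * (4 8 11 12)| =|(0 9 1 8 7 2 12 4 5 11)| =10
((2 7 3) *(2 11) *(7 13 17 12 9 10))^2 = ((2 13 17 12 9 10 7 3 11))^2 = (2 17 9 7 11 13 12 10 3)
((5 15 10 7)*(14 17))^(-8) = (17)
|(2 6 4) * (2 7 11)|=|(2 6 4 7 11)|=5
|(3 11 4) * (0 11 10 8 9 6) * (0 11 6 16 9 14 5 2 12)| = |(0 6 11 4 3 10 8 14 5 2 12)(9 16)| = 22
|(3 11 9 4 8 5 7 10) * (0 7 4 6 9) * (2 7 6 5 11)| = 28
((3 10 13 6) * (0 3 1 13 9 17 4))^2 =(0 10 17)(1 6 13)(3 9 4)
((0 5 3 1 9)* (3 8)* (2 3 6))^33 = (0 5 8 6 2 3 1 9)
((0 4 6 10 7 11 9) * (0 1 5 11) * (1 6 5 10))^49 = ((0 4 5 11 9 6 1 10 7))^49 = (0 9 7 11 10 5 1 4 6)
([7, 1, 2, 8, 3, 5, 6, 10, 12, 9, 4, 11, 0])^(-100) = [8, 1, 2, 10, 7, 5, 6, 12, 4, 9, 0, 11, 3]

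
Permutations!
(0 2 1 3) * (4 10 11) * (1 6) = (0 2 6 1 3)(4 10 11) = [2, 3, 6, 0, 10, 5, 1, 7, 8, 9, 11, 4]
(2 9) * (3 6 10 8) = (2 9)(3 6 10 8) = [0, 1, 9, 6, 4, 5, 10, 7, 3, 2, 8]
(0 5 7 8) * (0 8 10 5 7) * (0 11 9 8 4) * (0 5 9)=(0 7 10 9 8 4 5 11)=[7, 1, 2, 3, 5, 11, 6, 10, 4, 8, 9, 0]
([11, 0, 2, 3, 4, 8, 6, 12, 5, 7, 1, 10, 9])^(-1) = (0 1 10 11)(5 8)(7 9 12)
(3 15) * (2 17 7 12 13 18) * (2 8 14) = (2 17 7 12 13 18 8 14)(3 15) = [0, 1, 17, 15, 4, 5, 6, 12, 14, 9, 10, 11, 13, 18, 2, 3, 16, 7, 8]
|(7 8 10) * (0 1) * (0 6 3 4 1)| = |(1 6 3 4)(7 8 10)| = 12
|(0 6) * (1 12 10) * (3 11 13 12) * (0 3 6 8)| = 14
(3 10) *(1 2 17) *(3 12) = (1 2 17)(3 10 12) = [0, 2, 17, 10, 4, 5, 6, 7, 8, 9, 12, 11, 3, 13, 14, 15, 16, 1]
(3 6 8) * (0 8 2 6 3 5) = [8, 1, 6, 3, 4, 0, 2, 7, 5] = (0 8 5)(2 6)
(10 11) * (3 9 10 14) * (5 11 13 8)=(3 9 10 13 8 5 11 14)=[0, 1, 2, 9, 4, 11, 6, 7, 5, 10, 13, 14, 12, 8, 3]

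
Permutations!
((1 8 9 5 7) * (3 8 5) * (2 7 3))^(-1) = ((1 5 3 8 9 2 7))^(-1) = (1 7 2 9 8 3 5)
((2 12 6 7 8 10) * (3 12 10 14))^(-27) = (2 10)(3 7)(6 14)(8 12)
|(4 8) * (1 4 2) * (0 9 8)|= 6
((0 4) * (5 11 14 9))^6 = ((0 4)(5 11 14 9))^6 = (5 14)(9 11)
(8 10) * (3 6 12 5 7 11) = (3 6 12 5 7 11)(8 10) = [0, 1, 2, 6, 4, 7, 12, 11, 10, 9, 8, 3, 5]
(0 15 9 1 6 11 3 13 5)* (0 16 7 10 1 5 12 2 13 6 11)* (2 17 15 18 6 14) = (0 18 6)(1 11 3 14 2 13 12 17 15 9 5 16 7 10) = [18, 11, 13, 14, 4, 16, 0, 10, 8, 5, 1, 3, 17, 12, 2, 9, 7, 15, 6]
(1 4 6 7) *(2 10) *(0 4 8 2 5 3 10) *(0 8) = (0 4 6 7 1)(2 8)(3 10 5) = [4, 0, 8, 10, 6, 3, 7, 1, 2, 9, 5]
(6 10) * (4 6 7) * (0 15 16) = [15, 1, 2, 3, 6, 5, 10, 4, 8, 9, 7, 11, 12, 13, 14, 16, 0] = (0 15 16)(4 6 10 7)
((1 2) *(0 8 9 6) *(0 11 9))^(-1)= ((0 8)(1 2)(6 11 9))^(-1)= (0 8)(1 2)(6 9 11)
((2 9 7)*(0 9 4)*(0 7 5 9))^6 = ((2 4 7)(5 9))^6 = (9)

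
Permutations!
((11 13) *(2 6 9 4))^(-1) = ((2 6 9 4)(11 13))^(-1) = (2 4 9 6)(11 13)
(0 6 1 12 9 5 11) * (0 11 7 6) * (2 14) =[0, 12, 14, 3, 4, 7, 1, 6, 8, 5, 10, 11, 9, 13, 2] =(1 12 9 5 7 6)(2 14)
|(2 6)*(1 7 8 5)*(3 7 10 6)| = |(1 10 6 2 3 7 8 5)| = 8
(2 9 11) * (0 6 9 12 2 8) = (0 6 9 11 8)(2 12) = [6, 1, 12, 3, 4, 5, 9, 7, 0, 11, 10, 8, 2]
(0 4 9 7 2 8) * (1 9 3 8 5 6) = (0 4 3 8)(1 9 7 2 5 6) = [4, 9, 5, 8, 3, 6, 1, 2, 0, 7]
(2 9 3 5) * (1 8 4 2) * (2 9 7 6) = (1 8 4 9 3 5)(2 7 6) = [0, 8, 7, 5, 9, 1, 2, 6, 4, 3]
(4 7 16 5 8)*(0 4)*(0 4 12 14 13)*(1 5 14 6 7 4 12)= (0 1 5 8 12 6 7 16 14 13)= [1, 5, 2, 3, 4, 8, 7, 16, 12, 9, 10, 11, 6, 0, 13, 15, 14]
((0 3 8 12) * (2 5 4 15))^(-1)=(0 12 8 3)(2 15 4 5)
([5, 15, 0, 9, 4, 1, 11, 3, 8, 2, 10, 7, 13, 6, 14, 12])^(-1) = (0 2 9 3 7 11 6 13 12 15 1 5)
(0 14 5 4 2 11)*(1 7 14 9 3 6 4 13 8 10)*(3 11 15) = (0 9 11)(1 7 14 5 13 8 10)(2 15 3 6 4) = [9, 7, 15, 6, 2, 13, 4, 14, 10, 11, 1, 0, 12, 8, 5, 3]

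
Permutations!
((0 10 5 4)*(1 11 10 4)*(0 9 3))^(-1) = (0 3 9 4)(1 5 10 11)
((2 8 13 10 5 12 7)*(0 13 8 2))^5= (0 7 12 5 10 13)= ((0 13 10 5 12 7))^5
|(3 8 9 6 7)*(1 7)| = |(1 7 3 8 9 6)| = 6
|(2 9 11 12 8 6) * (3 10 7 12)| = 9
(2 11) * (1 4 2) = (1 4 2 11) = [0, 4, 11, 3, 2, 5, 6, 7, 8, 9, 10, 1]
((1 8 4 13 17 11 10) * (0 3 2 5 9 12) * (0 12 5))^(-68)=(0 3 2)(1 4 17 10 8 13 11)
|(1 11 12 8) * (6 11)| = 5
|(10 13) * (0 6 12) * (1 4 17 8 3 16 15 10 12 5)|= |(0 6 5 1 4 17 8 3 16 15 10 13 12)|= 13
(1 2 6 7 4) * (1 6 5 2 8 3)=(1 8 3)(2 5)(4 6 7)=[0, 8, 5, 1, 6, 2, 7, 4, 3]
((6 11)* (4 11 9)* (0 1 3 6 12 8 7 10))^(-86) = ((0 1 3 6 9 4 11 12 8 7 10))^(-86) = (0 3 9 11 8 10 1 6 4 12 7)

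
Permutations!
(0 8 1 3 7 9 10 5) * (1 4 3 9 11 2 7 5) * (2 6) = (0 8 4 3 5)(1 9 10)(2 7 11 6) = [8, 9, 7, 5, 3, 0, 2, 11, 4, 10, 1, 6]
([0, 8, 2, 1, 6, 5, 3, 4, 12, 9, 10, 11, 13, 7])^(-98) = (1 6 7 12)(3 4 13 8)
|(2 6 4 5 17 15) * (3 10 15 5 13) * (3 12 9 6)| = |(2 3 10 15)(4 13 12 9 6)(5 17)| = 20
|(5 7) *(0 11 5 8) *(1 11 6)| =|(0 6 1 11 5 7 8)| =7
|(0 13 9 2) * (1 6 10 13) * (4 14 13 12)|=|(0 1 6 10 12 4 14 13 9 2)|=10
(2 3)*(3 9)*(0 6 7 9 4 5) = [6, 1, 4, 2, 5, 0, 7, 9, 8, 3] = (0 6 7 9 3 2 4 5)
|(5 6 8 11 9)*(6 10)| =6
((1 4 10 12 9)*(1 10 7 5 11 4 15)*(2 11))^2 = ((1 15)(2 11 4 7 5)(9 10 12))^2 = (15)(2 4 5 11 7)(9 12 10)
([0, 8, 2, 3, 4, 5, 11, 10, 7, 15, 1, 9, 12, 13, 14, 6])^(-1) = [0, 10, 2, 3, 4, 5, 15, 8, 1, 11, 7, 6, 12, 13, 14, 9]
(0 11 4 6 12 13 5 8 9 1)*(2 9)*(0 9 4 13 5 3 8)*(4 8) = (0 11 13 3 4 6 12 5)(1 9)(2 8) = [11, 9, 8, 4, 6, 0, 12, 7, 2, 1, 10, 13, 5, 3]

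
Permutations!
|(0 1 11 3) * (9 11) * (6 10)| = 10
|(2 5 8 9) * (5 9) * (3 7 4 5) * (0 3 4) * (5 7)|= |(0 3 5 8 4 7)(2 9)|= 6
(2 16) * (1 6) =(1 6)(2 16) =[0, 6, 16, 3, 4, 5, 1, 7, 8, 9, 10, 11, 12, 13, 14, 15, 2]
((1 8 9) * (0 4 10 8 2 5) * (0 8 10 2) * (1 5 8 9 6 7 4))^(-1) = (10)(0 1)(2 4 7 6 8)(5 9)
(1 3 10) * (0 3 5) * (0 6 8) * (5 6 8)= (0 3 10 1 6 5 8)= [3, 6, 2, 10, 4, 8, 5, 7, 0, 9, 1]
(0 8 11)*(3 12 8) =[3, 1, 2, 12, 4, 5, 6, 7, 11, 9, 10, 0, 8] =(0 3 12 8 11)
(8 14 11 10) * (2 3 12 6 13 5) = [0, 1, 3, 12, 4, 2, 13, 7, 14, 9, 8, 10, 6, 5, 11] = (2 3 12 6 13 5)(8 14 11 10)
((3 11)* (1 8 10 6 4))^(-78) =(11)(1 10 4 8 6)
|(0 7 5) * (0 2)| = 4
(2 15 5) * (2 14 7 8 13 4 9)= (2 15 5 14 7 8 13 4 9)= [0, 1, 15, 3, 9, 14, 6, 8, 13, 2, 10, 11, 12, 4, 7, 5]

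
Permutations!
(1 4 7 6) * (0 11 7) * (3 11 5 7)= (0 5 7 6 1 4)(3 11)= [5, 4, 2, 11, 0, 7, 1, 6, 8, 9, 10, 3]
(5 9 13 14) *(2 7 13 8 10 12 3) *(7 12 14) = (2 12 3)(5 9 8 10 14)(7 13) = [0, 1, 12, 2, 4, 9, 6, 13, 10, 8, 14, 11, 3, 7, 5]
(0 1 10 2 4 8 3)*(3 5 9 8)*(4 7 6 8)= (0 1 10 2 7 6 8 5 9 4 3)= [1, 10, 7, 0, 3, 9, 8, 6, 5, 4, 2]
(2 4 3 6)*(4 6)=[0, 1, 6, 4, 3, 5, 2]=(2 6)(3 4)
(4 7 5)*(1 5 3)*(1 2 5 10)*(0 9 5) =(0 9 5 4 7 3 2)(1 10) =[9, 10, 0, 2, 7, 4, 6, 3, 8, 5, 1]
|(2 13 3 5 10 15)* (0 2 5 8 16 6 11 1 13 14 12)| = 84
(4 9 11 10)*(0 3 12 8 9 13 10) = (0 3 12 8 9 11)(4 13 10) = [3, 1, 2, 12, 13, 5, 6, 7, 9, 11, 4, 0, 8, 10]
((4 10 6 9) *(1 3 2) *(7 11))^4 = (11)(1 3 2)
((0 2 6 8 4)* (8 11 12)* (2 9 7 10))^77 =((0 9 7 10 2 6 11 12 8 4))^77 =(0 12 2 9 8 6 7 4 11 10)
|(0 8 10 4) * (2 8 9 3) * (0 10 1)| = |(0 9 3 2 8 1)(4 10)| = 6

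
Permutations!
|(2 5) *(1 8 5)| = 4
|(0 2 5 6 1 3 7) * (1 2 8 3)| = 12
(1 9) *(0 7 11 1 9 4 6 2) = [7, 4, 0, 3, 6, 5, 2, 11, 8, 9, 10, 1] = (0 7 11 1 4 6 2)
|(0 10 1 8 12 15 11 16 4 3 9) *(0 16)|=28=|(0 10 1 8 12 15 11)(3 9 16 4)|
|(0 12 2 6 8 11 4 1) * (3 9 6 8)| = |(0 12 2 8 11 4 1)(3 9 6)| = 21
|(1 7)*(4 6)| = |(1 7)(4 6)| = 2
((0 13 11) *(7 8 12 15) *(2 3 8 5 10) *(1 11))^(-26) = ((0 13 1 11)(2 3 8 12 15 7 5 10))^(-26) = (0 1)(2 5 15 8)(3 10 7 12)(11 13)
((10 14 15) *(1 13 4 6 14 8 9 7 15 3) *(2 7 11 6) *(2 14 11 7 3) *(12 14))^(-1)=((1 13 4 12 14 2 3)(6 11)(7 15 10 8 9))^(-1)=(1 3 2 14 12 4 13)(6 11)(7 9 8 10 15)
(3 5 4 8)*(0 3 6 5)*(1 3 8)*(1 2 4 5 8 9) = [9, 3, 4, 0, 2, 5, 8, 7, 6, 1] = (0 9 1 3)(2 4)(6 8)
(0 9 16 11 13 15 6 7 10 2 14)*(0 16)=(0 9)(2 14 16 11 13 15 6 7 10)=[9, 1, 14, 3, 4, 5, 7, 10, 8, 0, 2, 13, 12, 15, 16, 6, 11]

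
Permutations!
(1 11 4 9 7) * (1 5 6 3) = (1 11 4 9 7 5 6 3) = [0, 11, 2, 1, 9, 6, 3, 5, 8, 7, 10, 4]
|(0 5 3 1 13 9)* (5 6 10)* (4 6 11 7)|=|(0 11 7 4 6 10 5 3 1 13 9)|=11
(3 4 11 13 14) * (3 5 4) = (4 11 13 14 5) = [0, 1, 2, 3, 11, 4, 6, 7, 8, 9, 10, 13, 12, 14, 5]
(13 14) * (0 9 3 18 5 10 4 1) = [9, 0, 2, 18, 1, 10, 6, 7, 8, 3, 4, 11, 12, 14, 13, 15, 16, 17, 5] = (0 9 3 18 5 10 4 1)(13 14)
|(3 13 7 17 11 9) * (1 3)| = 7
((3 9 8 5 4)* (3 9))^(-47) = ((4 9 8 5))^(-47) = (4 9 8 5)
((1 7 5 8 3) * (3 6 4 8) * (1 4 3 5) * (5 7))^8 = ((1 5 7)(3 4 8 6))^8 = (8)(1 7 5)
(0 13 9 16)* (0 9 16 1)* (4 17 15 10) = (0 13 16 9 1)(4 17 15 10) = [13, 0, 2, 3, 17, 5, 6, 7, 8, 1, 4, 11, 12, 16, 14, 10, 9, 15]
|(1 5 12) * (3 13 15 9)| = 12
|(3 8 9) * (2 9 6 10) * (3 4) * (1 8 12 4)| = 6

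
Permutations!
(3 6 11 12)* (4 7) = (3 6 11 12)(4 7) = [0, 1, 2, 6, 7, 5, 11, 4, 8, 9, 10, 12, 3]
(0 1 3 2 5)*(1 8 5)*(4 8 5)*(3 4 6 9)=(0 5)(1 4 8 6 9 3 2)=[5, 4, 1, 2, 8, 0, 9, 7, 6, 3]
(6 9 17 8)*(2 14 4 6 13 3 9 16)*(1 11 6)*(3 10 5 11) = (1 3 9 17 8 13 10 5 11 6 16 2 14 4) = [0, 3, 14, 9, 1, 11, 16, 7, 13, 17, 5, 6, 12, 10, 4, 15, 2, 8]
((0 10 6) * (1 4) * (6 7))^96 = ((0 10 7 6)(1 4))^96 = (10)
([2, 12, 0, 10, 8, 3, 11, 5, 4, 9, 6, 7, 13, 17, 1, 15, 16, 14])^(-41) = (0 2)(1 14 17 13 12)(3 10 6 11 7 5)(4 8)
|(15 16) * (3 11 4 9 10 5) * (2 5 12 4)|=4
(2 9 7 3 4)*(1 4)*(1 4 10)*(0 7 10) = [7, 0, 9, 4, 2, 5, 6, 3, 8, 10, 1] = (0 7 3 4 2 9 10 1)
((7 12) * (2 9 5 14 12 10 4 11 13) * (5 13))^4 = ((2 9 13)(4 11 5 14 12 7 10))^4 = (2 9 13)(4 12 11 7 5 10 14)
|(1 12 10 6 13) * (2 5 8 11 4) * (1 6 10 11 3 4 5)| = 8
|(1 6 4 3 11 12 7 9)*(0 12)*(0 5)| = |(0 12 7 9 1 6 4 3 11 5)| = 10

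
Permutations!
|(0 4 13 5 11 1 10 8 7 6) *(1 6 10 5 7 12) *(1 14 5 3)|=22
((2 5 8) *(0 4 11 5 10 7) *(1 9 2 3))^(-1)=(0 7 10 2 9 1 3 8 5 11 4)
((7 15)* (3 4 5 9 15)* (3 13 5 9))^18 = ((3 4 9 15 7 13 5))^18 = (3 7 4 13 9 5 15)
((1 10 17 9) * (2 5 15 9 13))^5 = ((1 10 17 13 2 5 15 9))^5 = (1 5 17 9 2 10 15 13)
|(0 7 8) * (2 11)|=6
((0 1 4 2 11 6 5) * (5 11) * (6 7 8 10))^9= (0 5 2 4 1)(6 10 8 7 11)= ((0 1 4 2 5)(6 11 7 8 10))^9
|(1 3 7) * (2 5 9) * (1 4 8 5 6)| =|(1 3 7 4 8 5 9 2 6)| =9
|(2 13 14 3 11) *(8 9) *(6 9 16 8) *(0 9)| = |(0 9 6)(2 13 14 3 11)(8 16)| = 30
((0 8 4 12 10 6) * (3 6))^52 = (0 12 6 4 3 8 10)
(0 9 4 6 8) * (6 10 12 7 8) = (0 9 4 10 12 7 8) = [9, 1, 2, 3, 10, 5, 6, 8, 0, 4, 12, 11, 7]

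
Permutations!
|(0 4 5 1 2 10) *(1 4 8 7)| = |(0 8 7 1 2 10)(4 5)| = 6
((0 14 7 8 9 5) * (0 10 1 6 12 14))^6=(1 9 14)(5 7 6)(8 12 10)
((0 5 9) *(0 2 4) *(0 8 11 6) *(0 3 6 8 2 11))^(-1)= ((0 5 9 11 8)(2 4)(3 6))^(-1)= (0 8 11 9 5)(2 4)(3 6)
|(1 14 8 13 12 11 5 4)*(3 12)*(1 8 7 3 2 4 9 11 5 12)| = 4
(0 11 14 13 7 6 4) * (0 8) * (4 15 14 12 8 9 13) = (0 11 12 8)(4 9 13 7 6 15 14) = [11, 1, 2, 3, 9, 5, 15, 6, 0, 13, 10, 12, 8, 7, 4, 14]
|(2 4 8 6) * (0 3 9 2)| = 7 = |(0 3 9 2 4 8 6)|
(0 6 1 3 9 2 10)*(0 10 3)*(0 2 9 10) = [6, 2, 3, 10, 4, 5, 1, 7, 8, 9, 0] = (0 6 1 2 3 10)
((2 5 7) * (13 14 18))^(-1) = ((2 5 7)(13 14 18))^(-1) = (2 7 5)(13 18 14)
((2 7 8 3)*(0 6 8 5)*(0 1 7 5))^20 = (0 2)(1 8)(3 7)(5 6)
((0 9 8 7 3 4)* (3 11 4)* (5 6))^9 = ((0 9 8 7 11 4)(5 6))^9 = (0 7)(4 8)(5 6)(9 11)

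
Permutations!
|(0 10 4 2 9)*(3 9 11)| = 7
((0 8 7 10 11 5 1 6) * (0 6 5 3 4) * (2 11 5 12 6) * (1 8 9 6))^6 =((0 9 6 2 11 3 4)(1 12)(5 8 7 10))^6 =(12)(0 4 3 11 2 6 9)(5 7)(8 10)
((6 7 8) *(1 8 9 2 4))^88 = (1 9 8 2 6 4 7)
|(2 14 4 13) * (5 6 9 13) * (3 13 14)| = |(2 3 13)(4 5 6 9 14)| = 15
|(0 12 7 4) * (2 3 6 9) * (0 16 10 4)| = 12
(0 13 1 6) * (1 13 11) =[11, 6, 2, 3, 4, 5, 0, 7, 8, 9, 10, 1, 12, 13] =(13)(0 11 1 6)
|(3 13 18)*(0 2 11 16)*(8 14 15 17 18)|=28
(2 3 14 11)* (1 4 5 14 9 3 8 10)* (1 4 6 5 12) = [0, 6, 8, 9, 12, 14, 5, 7, 10, 3, 4, 2, 1, 13, 11] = (1 6 5 14 11 2 8 10 4 12)(3 9)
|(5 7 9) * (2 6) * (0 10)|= |(0 10)(2 6)(5 7 9)|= 6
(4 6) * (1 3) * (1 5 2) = (1 3 5 2)(4 6) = [0, 3, 1, 5, 6, 2, 4]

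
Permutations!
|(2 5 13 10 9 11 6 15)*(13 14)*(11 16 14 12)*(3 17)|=30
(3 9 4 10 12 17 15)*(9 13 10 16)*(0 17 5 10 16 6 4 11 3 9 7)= [17, 1, 2, 13, 6, 10, 4, 0, 8, 11, 12, 3, 5, 16, 14, 9, 7, 15]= (0 17 15 9 11 3 13 16 7)(4 6)(5 10 12)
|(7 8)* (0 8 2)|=|(0 8 7 2)|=4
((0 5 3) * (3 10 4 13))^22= (0 13 10)(3 4 5)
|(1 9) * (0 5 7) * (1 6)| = 3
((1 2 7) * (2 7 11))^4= (11)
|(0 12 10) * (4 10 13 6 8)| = |(0 12 13 6 8 4 10)| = 7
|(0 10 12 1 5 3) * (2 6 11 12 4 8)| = 11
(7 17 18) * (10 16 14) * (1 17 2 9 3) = (1 17 18 7 2 9 3)(10 16 14) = [0, 17, 9, 1, 4, 5, 6, 2, 8, 3, 16, 11, 12, 13, 10, 15, 14, 18, 7]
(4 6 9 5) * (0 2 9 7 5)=[2, 1, 9, 3, 6, 4, 7, 5, 8, 0]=(0 2 9)(4 6 7 5)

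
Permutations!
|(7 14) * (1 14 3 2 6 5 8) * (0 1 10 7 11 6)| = |(0 1 14 11 6 5 8 10 7 3 2)| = 11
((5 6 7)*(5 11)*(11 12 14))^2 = ((5 6 7 12 14 11))^2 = (5 7 14)(6 12 11)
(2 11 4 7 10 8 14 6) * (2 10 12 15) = [0, 1, 11, 3, 7, 5, 10, 12, 14, 9, 8, 4, 15, 13, 6, 2] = (2 11 4 7 12 15)(6 10 8 14)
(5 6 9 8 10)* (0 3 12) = (0 3 12)(5 6 9 8 10) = [3, 1, 2, 12, 4, 6, 9, 7, 10, 8, 5, 11, 0]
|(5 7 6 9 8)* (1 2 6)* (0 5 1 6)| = |(0 5 7 6 9 8 1 2)| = 8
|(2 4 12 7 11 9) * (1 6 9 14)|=9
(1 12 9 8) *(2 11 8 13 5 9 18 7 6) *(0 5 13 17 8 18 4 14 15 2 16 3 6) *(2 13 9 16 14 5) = [2, 12, 11, 6, 5, 16, 14, 0, 1, 17, 10, 18, 4, 9, 15, 13, 3, 8, 7] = (0 2 11 18 7)(1 12 4 5 16 3 6 14 15 13 9 17 8)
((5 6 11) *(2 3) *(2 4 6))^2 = (2 4 11)(3 6 5)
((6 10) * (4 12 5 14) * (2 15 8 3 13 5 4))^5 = (2 5 3 15 14 13 8)(4 12)(6 10)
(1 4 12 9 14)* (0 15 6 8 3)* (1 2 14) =[15, 4, 14, 0, 12, 5, 8, 7, 3, 1, 10, 11, 9, 13, 2, 6] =(0 15 6 8 3)(1 4 12 9)(2 14)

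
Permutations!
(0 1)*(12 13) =(0 1)(12 13) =[1, 0, 2, 3, 4, 5, 6, 7, 8, 9, 10, 11, 13, 12]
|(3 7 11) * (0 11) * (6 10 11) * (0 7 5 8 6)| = |(3 5 8 6 10 11)| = 6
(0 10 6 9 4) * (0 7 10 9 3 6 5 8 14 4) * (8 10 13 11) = (0 9)(3 6)(4 7 13 11 8 14)(5 10) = [9, 1, 2, 6, 7, 10, 3, 13, 14, 0, 5, 8, 12, 11, 4]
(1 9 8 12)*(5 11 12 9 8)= [0, 8, 2, 3, 4, 11, 6, 7, 9, 5, 10, 12, 1]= (1 8 9 5 11 12)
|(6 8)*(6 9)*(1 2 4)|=3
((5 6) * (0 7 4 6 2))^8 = (0 4 5)(2 7 6)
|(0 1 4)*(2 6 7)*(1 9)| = 12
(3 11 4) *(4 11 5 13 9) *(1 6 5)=(1 6 5 13 9 4 3)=[0, 6, 2, 1, 3, 13, 5, 7, 8, 4, 10, 11, 12, 9]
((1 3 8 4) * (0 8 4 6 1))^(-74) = (0 3 6)(1 8 4)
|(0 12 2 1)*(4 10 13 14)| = 4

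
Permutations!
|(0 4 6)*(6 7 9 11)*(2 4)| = |(0 2 4 7 9 11 6)| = 7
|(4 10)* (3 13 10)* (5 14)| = 4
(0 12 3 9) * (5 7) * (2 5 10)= [12, 1, 5, 9, 4, 7, 6, 10, 8, 0, 2, 11, 3]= (0 12 3 9)(2 5 7 10)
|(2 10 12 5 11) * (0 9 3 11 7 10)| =20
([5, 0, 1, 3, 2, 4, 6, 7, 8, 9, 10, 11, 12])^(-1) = (12)(0 1 2 4 5)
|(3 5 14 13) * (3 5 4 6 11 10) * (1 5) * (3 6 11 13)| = |(1 5 14 3 4 11 10 6 13)| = 9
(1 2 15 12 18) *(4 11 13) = (1 2 15 12 18)(4 11 13) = [0, 2, 15, 3, 11, 5, 6, 7, 8, 9, 10, 13, 18, 4, 14, 12, 16, 17, 1]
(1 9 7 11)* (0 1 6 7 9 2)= (0 1 2)(6 7 11)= [1, 2, 0, 3, 4, 5, 7, 11, 8, 9, 10, 6]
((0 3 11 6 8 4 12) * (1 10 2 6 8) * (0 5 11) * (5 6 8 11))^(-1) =(0 3)(1 6 12 4 8 2 10)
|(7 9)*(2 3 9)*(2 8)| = |(2 3 9 7 8)| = 5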